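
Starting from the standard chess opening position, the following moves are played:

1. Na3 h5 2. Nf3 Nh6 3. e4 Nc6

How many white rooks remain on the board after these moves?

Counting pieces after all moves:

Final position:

  a b c d e f g h
  ─────────────────
8│♜ · ♝ ♛ ♚ ♝ · ♜│8
7│♟ ♟ ♟ ♟ ♟ ♟ ♟ ·│7
6│· · ♞ · · · · ♞│6
5│· · · · · · · ♟│5
4│· · · · ♙ · · ·│4
3│♘ · · · · ♘ · ·│3
2│♙ ♙ ♙ ♙ · ♙ ♙ ♙│2
1│♖ · ♗ ♕ ♔ ♗ · ♖│1
  ─────────────────
  a b c d e f g h


2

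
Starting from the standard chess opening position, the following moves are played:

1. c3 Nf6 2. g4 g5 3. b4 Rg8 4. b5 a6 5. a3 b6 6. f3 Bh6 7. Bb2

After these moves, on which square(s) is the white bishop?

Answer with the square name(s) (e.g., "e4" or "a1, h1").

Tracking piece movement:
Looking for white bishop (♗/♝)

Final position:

  a b c d e f g h
  ─────────────────
8│♜ ♞ ♝ ♛ ♚ · ♜ ·│8
7│· · ♟ ♟ ♟ ♟ · ♟│7
6│♟ ♟ · · · ♞ · ♝│6
5│· ♙ · · · · ♟ ·│5
4│· · · · · · ♙ ·│4
3│♙ · ♙ · · ♙ · ·│3
2│· ♗ · ♙ ♙ · · ♙│2
1│♖ ♘ · ♕ ♔ ♗ ♘ ♖│1
  ─────────────────
  a b c d e f g h


b2, f1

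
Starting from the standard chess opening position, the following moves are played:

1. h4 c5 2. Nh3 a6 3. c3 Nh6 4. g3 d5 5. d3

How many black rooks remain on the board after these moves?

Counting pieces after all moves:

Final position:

  a b c d e f g h
  ─────────────────
8│♜ ♞ ♝ ♛ ♚ ♝ · ♜│8
7│· ♟ · · ♟ ♟ ♟ ♟│7
6│♟ · · · · · · ♞│6
5│· · ♟ ♟ · · · ·│5
4│· · · · · · · ♙│4
3│· · ♙ ♙ · · ♙ ♘│3
2│♙ ♙ · · ♙ ♙ · ·│2
1│♖ ♘ ♗ ♕ ♔ ♗ · ♖│1
  ─────────────────
  a b c d e f g h


2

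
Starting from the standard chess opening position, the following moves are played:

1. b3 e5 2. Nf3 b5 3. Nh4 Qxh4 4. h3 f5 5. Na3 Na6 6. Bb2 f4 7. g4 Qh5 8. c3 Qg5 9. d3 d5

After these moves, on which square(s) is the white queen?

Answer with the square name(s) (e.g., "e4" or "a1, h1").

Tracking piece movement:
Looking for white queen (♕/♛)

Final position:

  a b c d e f g h
  ─────────────────
8│♜ · ♝ · ♚ ♝ ♞ ♜│8
7│♟ · ♟ · · · ♟ ♟│7
6│♞ · · · · · · ·│6
5│· ♟ · ♟ ♟ · ♛ ·│5
4│· · · · · ♟ ♙ ·│4
3│♘ ♙ ♙ ♙ · · · ♙│3
2│♙ ♗ · · ♙ ♙ · ·│2
1│♖ · · ♕ ♔ ♗ · ♖│1
  ─────────────────
  a b c d e f g h


d1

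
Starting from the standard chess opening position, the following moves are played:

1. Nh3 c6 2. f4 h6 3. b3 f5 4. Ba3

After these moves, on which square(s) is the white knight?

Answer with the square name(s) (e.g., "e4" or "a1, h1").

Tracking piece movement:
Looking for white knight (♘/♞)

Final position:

  a b c d e f g h
  ─────────────────
8│♜ ♞ ♝ ♛ ♚ ♝ ♞ ♜│8
7│♟ ♟ · ♟ ♟ · ♟ ·│7
6│· · ♟ · · · · ♟│6
5│· · · · · ♟ · ·│5
4│· · · · · ♙ · ·│4
3│♗ ♙ · · · · · ♘│3
2│♙ · ♙ ♙ ♙ · ♙ ♙│2
1│♖ ♘ · ♕ ♔ ♗ · ♖│1
  ─────────────────
  a b c d e f g h


b1, h3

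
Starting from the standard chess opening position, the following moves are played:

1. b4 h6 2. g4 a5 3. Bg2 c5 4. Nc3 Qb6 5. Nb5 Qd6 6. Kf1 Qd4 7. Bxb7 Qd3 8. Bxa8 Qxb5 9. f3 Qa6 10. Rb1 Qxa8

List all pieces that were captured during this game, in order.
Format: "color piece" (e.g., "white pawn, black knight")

Tracking captures:
  Bxb7: captured black pawn
  Bxa8: captured black rook
  Qxb5: captured white knight
  Qxa8: captured white bishop

black pawn, black rook, white knight, white bishop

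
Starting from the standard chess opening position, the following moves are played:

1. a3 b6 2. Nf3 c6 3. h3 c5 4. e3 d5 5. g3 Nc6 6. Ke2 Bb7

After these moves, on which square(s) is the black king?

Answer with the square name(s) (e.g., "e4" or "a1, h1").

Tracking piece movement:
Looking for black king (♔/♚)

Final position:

  a b c d e f g h
  ─────────────────
8│♜ · · ♛ ♚ ♝ ♞ ♜│8
7│♟ ♝ · · ♟ ♟ ♟ ♟│7
6│· ♟ ♞ · · · · ·│6
5│· · ♟ ♟ · · · ·│5
4│· · · · · · · ·│4
3│♙ · · · ♙ ♘ ♙ ♙│3
2│· ♙ ♙ ♙ ♔ ♙ · ·│2
1│♖ ♘ ♗ ♕ · ♗ · ♖│1
  ─────────────────
  a b c d e f g h


e8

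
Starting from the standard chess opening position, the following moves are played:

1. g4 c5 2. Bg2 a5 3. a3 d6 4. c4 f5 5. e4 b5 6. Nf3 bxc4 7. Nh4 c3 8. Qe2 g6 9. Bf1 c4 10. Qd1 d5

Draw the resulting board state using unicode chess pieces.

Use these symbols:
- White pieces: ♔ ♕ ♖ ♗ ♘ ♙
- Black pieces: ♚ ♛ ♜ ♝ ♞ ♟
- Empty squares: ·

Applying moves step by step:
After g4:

♜ ♞ ♝ ♛ ♚ ♝ ♞ ♜
♟ ♟ ♟ ♟ ♟ ♟ ♟ ♟
· · · · · · · ·
· · · · · · · ·
· · · · · · ♙ ·
· · · · · · · ·
♙ ♙ ♙ ♙ ♙ ♙ · ♙
♖ ♘ ♗ ♕ ♔ ♗ ♘ ♖


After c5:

♜ ♞ ♝ ♛ ♚ ♝ ♞ ♜
♟ ♟ · ♟ ♟ ♟ ♟ ♟
· · · · · · · ·
· · ♟ · · · · ·
· · · · · · ♙ ·
· · · · · · · ·
♙ ♙ ♙ ♙ ♙ ♙ · ♙
♖ ♘ ♗ ♕ ♔ ♗ ♘ ♖


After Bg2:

♜ ♞ ♝ ♛ ♚ ♝ ♞ ♜
♟ ♟ · ♟ ♟ ♟ ♟ ♟
· · · · · · · ·
· · ♟ · · · · ·
· · · · · · ♙ ·
· · · · · · · ·
♙ ♙ ♙ ♙ ♙ ♙ ♗ ♙
♖ ♘ ♗ ♕ ♔ · ♘ ♖


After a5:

♜ ♞ ♝ ♛ ♚ ♝ ♞ ♜
· ♟ · ♟ ♟ ♟ ♟ ♟
· · · · · · · ·
♟ · ♟ · · · · ·
· · · · · · ♙ ·
· · · · · · · ·
♙ ♙ ♙ ♙ ♙ ♙ ♗ ♙
♖ ♘ ♗ ♕ ♔ · ♘ ♖


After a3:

♜ ♞ ♝ ♛ ♚ ♝ ♞ ♜
· ♟ · ♟ ♟ ♟ ♟ ♟
· · · · · · · ·
♟ · ♟ · · · · ·
· · · · · · ♙ ·
♙ · · · · · · ·
· ♙ ♙ ♙ ♙ ♙ ♗ ♙
♖ ♘ ♗ ♕ ♔ · ♘ ♖


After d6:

♜ ♞ ♝ ♛ ♚ ♝ ♞ ♜
· ♟ · · ♟ ♟ ♟ ♟
· · · ♟ · · · ·
♟ · ♟ · · · · ·
· · · · · · ♙ ·
♙ · · · · · · ·
· ♙ ♙ ♙ ♙ ♙ ♗ ♙
♖ ♘ ♗ ♕ ♔ · ♘ ♖


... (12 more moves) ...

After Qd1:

♜ ♞ ♝ ♛ ♚ ♝ ♞ ♜
· · · · ♟ · · ♟
· · · ♟ · · ♟ ·
♟ · · · · ♟ · ·
· · ♟ · ♙ · ♙ ♘
♙ · ♟ · · · · ·
· ♙ · ♙ · ♙ · ♙
♖ ♘ ♗ ♕ ♔ ♗ · ♖


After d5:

♜ ♞ ♝ ♛ ♚ ♝ ♞ ♜
· · · · ♟ · · ♟
· · · · · · ♟ ·
♟ · · ♟ · ♟ · ·
· · ♟ · ♙ · ♙ ♘
♙ · ♟ · · · · ·
· ♙ · ♙ · ♙ · ♙
♖ ♘ ♗ ♕ ♔ ♗ · ♖



  a b c d e f g h
  ─────────────────
8│♜ ♞ ♝ ♛ ♚ ♝ ♞ ♜│8
7│· · · · ♟ · · ♟│7
6│· · · · · · ♟ ·│6
5│♟ · · ♟ · ♟ · ·│5
4│· · ♟ · ♙ · ♙ ♘│4
3│♙ · ♟ · · · · ·│3
2│· ♙ · ♙ · ♙ · ♙│2
1│♖ ♘ ♗ ♕ ♔ ♗ · ♖│1
  ─────────────────
  a b c d e f g h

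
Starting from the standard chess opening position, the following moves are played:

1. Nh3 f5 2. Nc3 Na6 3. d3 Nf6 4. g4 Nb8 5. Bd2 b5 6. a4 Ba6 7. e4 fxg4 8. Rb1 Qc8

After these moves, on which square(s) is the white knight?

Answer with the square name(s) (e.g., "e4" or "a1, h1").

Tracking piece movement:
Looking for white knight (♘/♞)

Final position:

  a b c d e f g h
  ─────────────────
8│♜ ♞ ♛ · ♚ ♝ · ♜│8
7│♟ · ♟ ♟ ♟ · ♟ ♟│7
6│♝ · · · · ♞ · ·│6
5│· ♟ · · · · · ·│5
4│♙ · · · ♙ · ♟ ·│4
3│· · ♘ ♙ · · · ♘│3
2│· ♙ ♙ ♗ · ♙ · ♙│2
1│· ♖ · ♕ ♔ ♗ · ♖│1
  ─────────────────
  a b c d e f g h


c3, h3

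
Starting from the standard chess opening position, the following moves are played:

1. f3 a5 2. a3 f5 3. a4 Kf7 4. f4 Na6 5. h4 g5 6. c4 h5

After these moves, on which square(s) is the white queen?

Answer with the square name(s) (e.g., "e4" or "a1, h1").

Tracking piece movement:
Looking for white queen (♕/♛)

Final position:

  a b c d e f g h
  ─────────────────
8│♜ · ♝ ♛ · ♝ ♞ ♜│8
7│· ♟ ♟ ♟ ♟ ♚ · ·│7
6│♞ · · · · · · ·│6
5│♟ · · · · ♟ ♟ ♟│5
4│♙ · ♙ · · ♙ · ♙│4
3│· · · · · · · ·│3
2│· ♙ · ♙ ♙ · ♙ ·│2
1│♖ ♘ ♗ ♕ ♔ ♗ ♘ ♖│1
  ─────────────────
  a b c d e f g h


d1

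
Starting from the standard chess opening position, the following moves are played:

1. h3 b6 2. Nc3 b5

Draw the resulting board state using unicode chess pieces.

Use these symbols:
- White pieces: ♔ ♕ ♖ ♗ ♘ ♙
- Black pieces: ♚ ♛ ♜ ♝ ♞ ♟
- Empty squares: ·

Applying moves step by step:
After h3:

♜ ♞ ♝ ♛ ♚ ♝ ♞ ♜
♟ ♟ ♟ ♟ ♟ ♟ ♟ ♟
· · · · · · · ·
· · · · · · · ·
· · · · · · · ·
· · · · · · · ♙
♙ ♙ ♙ ♙ ♙ ♙ ♙ ·
♖ ♘ ♗ ♕ ♔ ♗ ♘ ♖


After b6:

♜ ♞ ♝ ♛ ♚ ♝ ♞ ♜
♟ · ♟ ♟ ♟ ♟ ♟ ♟
· ♟ · · · · · ·
· · · · · · · ·
· · · · · · · ·
· · · · · · · ♙
♙ ♙ ♙ ♙ ♙ ♙ ♙ ·
♖ ♘ ♗ ♕ ♔ ♗ ♘ ♖


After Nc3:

♜ ♞ ♝ ♛ ♚ ♝ ♞ ♜
♟ · ♟ ♟ ♟ ♟ ♟ ♟
· ♟ · · · · · ·
· · · · · · · ·
· · · · · · · ·
· · ♘ · · · · ♙
♙ ♙ ♙ ♙ ♙ ♙ ♙ ·
♖ · ♗ ♕ ♔ ♗ ♘ ♖


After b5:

♜ ♞ ♝ ♛ ♚ ♝ ♞ ♜
♟ · ♟ ♟ ♟ ♟ ♟ ♟
· · · · · · · ·
· ♟ · · · · · ·
· · · · · · · ·
· · ♘ · · · · ♙
♙ ♙ ♙ ♙ ♙ ♙ ♙ ·
♖ · ♗ ♕ ♔ ♗ ♘ ♖



  a b c d e f g h
  ─────────────────
8│♜ ♞ ♝ ♛ ♚ ♝ ♞ ♜│8
7│♟ · ♟ ♟ ♟ ♟ ♟ ♟│7
6│· · · · · · · ·│6
5│· ♟ · · · · · ·│5
4│· · · · · · · ·│4
3│· · ♘ · · · · ♙│3
2│♙ ♙ ♙ ♙ ♙ ♙ ♙ ·│2
1│♖ · ♗ ♕ ♔ ♗ ♘ ♖│1
  ─────────────────
  a b c d e f g h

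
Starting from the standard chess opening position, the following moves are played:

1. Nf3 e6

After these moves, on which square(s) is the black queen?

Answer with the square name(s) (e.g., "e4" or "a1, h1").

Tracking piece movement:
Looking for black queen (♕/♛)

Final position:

  a b c d e f g h
  ─────────────────
8│♜ ♞ ♝ ♛ ♚ ♝ ♞ ♜│8
7│♟ ♟ ♟ ♟ · ♟ ♟ ♟│7
6│· · · · ♟ · · ·│6
5│· · · · · · · ·│5
4│· · · · · · · ·│4
3│· · · · · ♘ · ·│3
2│♙ ♙ ♙ ♙ ♙ ♙ ♙ ♙│2
1│♖ ♘ ♗ ♕ ♔ ♗ · ♖│1
  ─────────────────
  a b c d e f g h


d8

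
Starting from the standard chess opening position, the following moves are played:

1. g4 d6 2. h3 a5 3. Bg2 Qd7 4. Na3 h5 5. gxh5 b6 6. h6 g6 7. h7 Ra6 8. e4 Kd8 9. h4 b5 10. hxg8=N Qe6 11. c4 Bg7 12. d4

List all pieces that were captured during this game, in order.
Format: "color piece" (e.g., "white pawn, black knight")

Tracking captures:
  gxh5: captured black pawn
  hxg8=N: captured black knight

black pawn, black knight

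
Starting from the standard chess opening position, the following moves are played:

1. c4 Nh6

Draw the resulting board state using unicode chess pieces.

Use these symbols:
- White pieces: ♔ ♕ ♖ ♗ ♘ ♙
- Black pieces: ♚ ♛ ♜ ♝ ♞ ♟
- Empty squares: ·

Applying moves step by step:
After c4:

♜ ♞ ♝ ♛ ♚ ♝ ♞ ♜
♟ ♟ ♟ ♟ ♟ ♟ ♟ ♟
· · · · · · · ·
· · · · · · · ·
· · ♙ · · · · ·
· · · · · · · ·
♙ ♙ · ♙ ♙ ♙ ♙ ♙
♖ ♘ ♗ ♕ ♔ ♗ ♘ ♖


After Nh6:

♜ ♞ ♝ ♛ ♚ ♝ · ♜
♟ ♟ ♟ ♟ ♟ ♟ ♟ ♟
· · · · · · · ♞
· · · · · · · ·
· · ♙ · · · · ·
· · · · · · · ·
♙ ♙ · ♙ ♙ ♙ ♙ ♙
♖ ♘ ♗ ♕ ♔ ♗ ♘ ♖



  a b c d e f g h
  ─────────────────
8│♜ ♞ ♝ ♛ ♚ ♝ · ♜│8
7│♟ ♟ ♟ ♟ ♟ ♟ ♟ ♟│7
6│· · · · · · · ♞│6
5│· · · · · · · ·│5
4│· · ♙ · · · · ·│4
3│· · · · · · · ·│3
2│♙ ♙ · ♙ ♙ ♙ ♙ ♙│2
1│♖ ♘ ♗ ♕ ♔ ♗ ♘ ♖│1
  ─────────────────
  a b c d e f g h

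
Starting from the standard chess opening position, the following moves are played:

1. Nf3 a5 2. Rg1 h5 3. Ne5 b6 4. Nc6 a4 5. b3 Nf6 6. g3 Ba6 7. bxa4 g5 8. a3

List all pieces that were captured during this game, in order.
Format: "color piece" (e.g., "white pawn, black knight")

Tracking captures:
  bxa4: captured black pawn

black pawn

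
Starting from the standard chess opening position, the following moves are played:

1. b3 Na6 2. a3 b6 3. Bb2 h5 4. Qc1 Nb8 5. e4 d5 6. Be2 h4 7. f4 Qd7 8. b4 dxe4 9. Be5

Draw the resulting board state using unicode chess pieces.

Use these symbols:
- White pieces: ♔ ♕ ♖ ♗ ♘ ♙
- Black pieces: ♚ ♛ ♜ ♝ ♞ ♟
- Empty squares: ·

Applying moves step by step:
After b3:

♜ ♞ ♝ ♛ ♚ ♝ ♞ ♜
♟ ♟ ♟ ♟ ♟ ♟ ♟ ♟
· · · · · · · ·
· · · · · · · ·
· · · · · · · ·
· ♙ · · · · · ·
♙ · ♙ ♙ ♙ ♙ ♙ ♙
♖ ♘ ♗ ♕ ♔ ♗ ♘ ♖


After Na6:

♜ · ♝ ♛ ♚ ♝ ♞ ♜
♟ ♟ ♟ ♟ ♟ ♟ ♟ ♟
♞ · · · · · · ·
· · · · · · · ·
· · · · · · · ·
· ♙ · · · · · ·
♙ · ♙ ♙ ♙ ♙ ♙ ♙
♖ ♘ ♗ ♕ ♔ ♗ ♘ ♖


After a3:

♜ · ♝ ♛ ♚ ♝ ♞ ♜
♟ ♟ ♟ ♟ ♟ ♟ ♟ ♟
♞ · · · · · · ·
· · · · · · · ·
· · · · · · · ·
♙ ♙ · · · · · ·
· · ♙ ♙ ♙ ♙ ♙ ♙
♖ ♘ ♗ ♕ ♔ ♗ ♘ ♖


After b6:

♜ · ♝ ♛ ♚ ♝ ♞ ♜
♟ · ♟ ♟ ♟ ♟ ♟ ♟
♞ ♟ · · · · · ·
· · · · · · · ·
· · · · · · · ·
♙ ♙ · · · · · ·
· · ♙ ♙ ♙ ♙ ♙ ♙
♖ ♘ ♗ ♕ ♔ ♗ ♘ ♖


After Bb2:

♜ · ♝ ♛ ♚ ♝ ♞ ♜
♟ · ♟ ♟ ♟ ♟ ♟ ♟
♞ ♟ · · · · · ·
· · · · · · · ·
· · · · · · · ·
♙ ♙ · · · · · ·
· ♗ ♙ ♙ ♙ ♙ ♙ ♙
♖ ♘ · ♕ ♔ ♗ ♘ ♖


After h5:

♜ · ♝ ♛ ♚ ♝ ♞ ♜
♟ · ♟ ♟ ♟ ♟ ♟ ·
♞ ♟ · · · · · ·
· · · · · · · ♟
· · · · · · · ·
♙ ♙ · · · · · ·
· ♗ ♙ ♙ ♙ ♙ ♙ ♙
♖ ♘ · ♕ ♔ ♗ ♘ ♖


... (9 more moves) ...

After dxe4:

♜ ♞ ♝ · ♚ ♝ ♞ ♜
♟ · ♟ ♛ ♟ ♟ ♟ ·
· ♟ · · · · · ·
· · · · · · · ·
· ♙ · · ♟ ♙ · ♟
♙ · · · · · · ·
· ♗ ♙ ♙ ♗ · ♙ ♙
♖ ♘ ♕ · ♔ · ♘ ♖


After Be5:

♜ ♞ ♝ · ♚ ♝ ♞ ♜
♟ · ♟ ♛ ♟ ♟ ♟ ·
· ♟ · · · · · ·
· · · · ♗ · · ·
· ♙ · · ♟ ♙ · ♟
♙ · · · · · · ·
· · ♙ ♙ ♗ · ♙ ♙
♖ ♘ ♕ · ♔ · ♘ ♖



  a b c d e f g h
  ─────────────────
8│♜ ♞ ♝ · ♚ ♝ ♞ ♜│8
7│♟ · ♟ ♛ ♟ ♟ ♟ ·│7
6│· ♟ · · · · · ·│6
5│· · · · ♗ · · ·│5
4│· ♙ · · ♟ ♙ · ♟│4
3│♙ · · · · · · ·│3
2│· · ♙ ♙ ♗ · ♙ ♙│2
1│♖ ♘ ♕ · ♔ · ♘ ♖│1
  ─────────────────
  a b c d e f g h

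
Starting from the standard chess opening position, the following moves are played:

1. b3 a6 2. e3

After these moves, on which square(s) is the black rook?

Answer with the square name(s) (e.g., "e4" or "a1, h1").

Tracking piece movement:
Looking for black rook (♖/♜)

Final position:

  a b c d e f g h
  ─────────────────
8│♜ ♞ ♝ ♛ ♚ ♝ ♞ ♜│8
7│· ♟ ♟ ♟ ♟ ♟ ♟ ♟│7
6│♟ · · · · · · ·│6
5│· · · · · · · ·│5
4│· · · · · · · ·│4
3│· ♙ · · ♙ · · ·│3
2│♙ · ♙ ♙ · ♙ ♙ ♙│2
1│♖ ♘ ♗ ♕ ♔ ♗ ♘ ♖│1
  ─────────────────
  a b c d e f g h


a8, h8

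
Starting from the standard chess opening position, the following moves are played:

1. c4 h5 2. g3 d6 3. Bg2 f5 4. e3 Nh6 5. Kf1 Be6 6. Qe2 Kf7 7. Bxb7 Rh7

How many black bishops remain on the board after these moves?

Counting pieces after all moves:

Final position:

  a b c d e f g h
  ─────────────────
8│♜ ♞ · ♛ · ♝ · ·│8
7│♟ ♗ ♟ · ♟ ♚ ♟ ♜│7
6│· · · ♟ ♝ · · ♞│6
5│· · · · · ♟ · ♟│5
4│· · ♙ · · · · ·│4
3│· · · · ♙ · ♙ ·│3
2│♙ ♙ · ♙ ♕ ♙ · ♙│2
1│♖ ♘ ♗ · · ♔ ♘ ♖│1
  ─────────────────
  a b c d e f g h


2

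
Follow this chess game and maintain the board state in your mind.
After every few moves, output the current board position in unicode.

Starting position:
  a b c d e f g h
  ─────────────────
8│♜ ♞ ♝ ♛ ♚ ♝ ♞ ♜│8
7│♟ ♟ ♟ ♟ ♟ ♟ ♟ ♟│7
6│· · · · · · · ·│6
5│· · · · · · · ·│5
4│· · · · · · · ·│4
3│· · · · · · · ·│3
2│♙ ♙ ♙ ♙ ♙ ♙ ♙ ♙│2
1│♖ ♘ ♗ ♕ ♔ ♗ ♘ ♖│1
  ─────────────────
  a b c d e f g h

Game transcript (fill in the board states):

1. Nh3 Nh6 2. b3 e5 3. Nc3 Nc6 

  a b c d e f g h
  ─────────────────
8│♜ · ♝ ♛ ♚ ♝ · ♜│8
7│♟ ♟ ♟ ♟ · ♟ ♟ ♟│7
6│· · ♞ · · · · ♞│6
5│· · · · ♟ · · ·│5
4│· · · · · · · ·│4
3│· ♙ ♘ · · · · ♘│3
2│♙ · ♙ ♙ ♙ ♙ ♙ ♙│2
1│♖ · ♗ ♕ ♔ ♗ · ♖│1
  ─────────────────
  a b c d e f g h

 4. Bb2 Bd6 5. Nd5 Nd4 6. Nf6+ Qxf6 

  a b c d e f g h
  ─────────────────
8│♜ · ♝ · ♚ · · ♜│8
7│♟ ♟ ♟ ♟ · ♟ ♟ ♟│7
6│· · · ♝ · ♛ · ♞│6
5│· · · · ♟ · · ·│5
4│· · · ♞ · · · ·│4
3│· ♙ · · · · · ♘│3
2│♙ ♗ ♙ ♙ ♙ ♙ ♙ ♙│2
1│♖ · · ♕ ♔ ♗ · ♖│1
  ─────────────────
  a b c d e f g h

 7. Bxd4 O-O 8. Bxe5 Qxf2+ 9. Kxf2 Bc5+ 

  a b c d e f g h
  ─────────────────
8│♜ · ♝ · · ♜ ♚ ·│8
7│♟ ♟ ♟ ♟ · ♟ ♟ ♟│7
6│· · · · · · · ♞│6
5│· · ♝ · ♗ · · ·│5
4│· · · · · · · ·│4
3│· ♙ · · · · · ♘│3
2│♙ · ♙ ♙ ♙ ♔ ♙ ♙│2
1│♖ · · ♕ · ♗ · ♖│1
  ─────────────────
  a b c d e f g h

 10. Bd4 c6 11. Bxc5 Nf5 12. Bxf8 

  a b c d e f g h
  ─────────────────
8│♜ · ♝ · · ♗ ♚ ·│8
7│♟ ♟ · ♟ · ♟ ♟ ♟│7
6│· · ♟ · · · · ·│6
5│· · · · · ♞ · ·│5
4│· · · · · · · ·│4
3│· ♙ · · · · · ♘│3
2│♙ · ♙ ♙ ♙ ♔ ♙ ♙│2
1│♖ · · ♕ · ♗ · ♖│1
  ─────────────────
  a b c d e f g h


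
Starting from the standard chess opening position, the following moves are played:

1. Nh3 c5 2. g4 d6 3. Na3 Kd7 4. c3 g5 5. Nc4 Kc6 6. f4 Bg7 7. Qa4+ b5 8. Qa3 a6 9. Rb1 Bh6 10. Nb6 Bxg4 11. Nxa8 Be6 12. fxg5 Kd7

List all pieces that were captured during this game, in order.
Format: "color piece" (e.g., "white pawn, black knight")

Tracking captures:
  Bxg4: captured white pawn
  Nxa8: captured black rook
  fxg5: captured black pawn

white pawn, black rook, black pawn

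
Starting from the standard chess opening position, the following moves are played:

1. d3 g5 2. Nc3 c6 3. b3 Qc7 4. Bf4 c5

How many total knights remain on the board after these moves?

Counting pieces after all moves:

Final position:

  a b c d e f g h
  ─────────────────
8│♜ ♞ ♝ · ♚ ♝ ♞ ♜│8
7│♟ ♟ ♛ ♟ ♟ ♟ · ♟│7
6│· · · · · · · ·│6
5│· · ♟ · · · ♟ ·│5
4│· · · · · ♗ · ·│4
3│· ♙ ♘ ♙ · · · ·│3
2│♙ · ♙ · ♙ ♙ ♙ ♙│2
1│♖ · · ♕ ♔ ♗ ♘ ♖│1
  ─────────────────
  a b c d e f g h


4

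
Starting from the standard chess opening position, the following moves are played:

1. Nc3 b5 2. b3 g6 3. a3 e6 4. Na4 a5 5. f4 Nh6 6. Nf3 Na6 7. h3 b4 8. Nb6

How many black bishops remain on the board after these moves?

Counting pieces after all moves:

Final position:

  a b c d e f g h
  ─────────────────
8│♜ · ♝ ♛ ♚ ♝ · ♜│8
7│· · ♟ ♟ · ♟ · ♟│7
6│♞ ♘ · · ♟ · ♟ ♞│6
5│♟ · · · · · · ·│5
4│· ♟ · · · ♙ · ·│4
3│♙ ♙ · · · ♘ · ♙│3
2│· · ♙ ♙ ♙ · ♙ ·│2
1│♖ · ♗ ♕ ♔ ♗ · ♖│1
  ─────────────────
  a b c d e f g h


2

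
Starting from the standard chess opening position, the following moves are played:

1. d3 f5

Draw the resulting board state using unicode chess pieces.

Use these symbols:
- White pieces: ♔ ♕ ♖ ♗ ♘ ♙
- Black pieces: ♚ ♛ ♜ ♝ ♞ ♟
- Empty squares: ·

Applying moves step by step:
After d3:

♜ ♞ ♝ ♛ ♚ ♝ ♞ ♜
♟ ♟ ♟ ♟ ♟ ♟ ♟ ♟
· · · · · · · ·
· · · · · · · ·
· · · · · · · ·
· · · ♙ · · · ·
♙ ♙ ♙ · ♙ ♙ ♙ ♙
♖ ♘ ♗ ♕ ♔ ♗ ♘ ♖


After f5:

♜ ♞ ♝ ♛ ♚ ♝ ♞ ♜
♟ ♟ ♟ ♟ ♟ · ♟ ♟
· · · · · · · ·
· · · · · ♟ · ·
· · · · · · · ·
· · · ♙ · · · ·
♙ ♙ ♙ · ♙ ♙ ♙ ♙
♖ ♘ ♗ ♕ ♔ ♗ ♘ ♖



  a b c d e f g h
  ─────────────────
8│♜ ♞ ♝ ♛ ♚ ♝ ♞ ♜│8
7│♟ ♟ ♟ ♟ ♟ · ♟ ♟│7
6│· · · · · · · ·│6
5│· · · · · ♟ · ·│5
4│· · · · · · · ·│4
3│· · · ♙ · · · ·│3
2│♙ ♙ ♙ · ♙ ♙ ♙ ♙│2
1│♖ ♘ ♗ ♕ ♔ ♗ ♘ ♖│1
  ─────────────────
  a b c d e f g h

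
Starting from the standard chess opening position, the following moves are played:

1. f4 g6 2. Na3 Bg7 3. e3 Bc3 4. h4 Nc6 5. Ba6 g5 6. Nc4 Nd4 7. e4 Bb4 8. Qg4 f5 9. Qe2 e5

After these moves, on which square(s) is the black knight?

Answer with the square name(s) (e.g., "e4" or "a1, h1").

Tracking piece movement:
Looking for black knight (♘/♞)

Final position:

  a b c d e f g h
  ─────────────────
8│♜ · ♝ ♛ ♚ · ♞ ♜│8
7│♟ ♟ ♟ ♟ · · · ♟│7
6│♗ · · · · · · ·│6
5│· · · · ♟ ♟ ♟ ·│5
4│· ♝ ♘ ♞ ♙ ♙ · ♙│4
3│· · · · · · · ·│3
2│♙ ♙ ♙ ♙ ♕ · ♙ ·│2
1│♖ · ♗ · ♔ · ♘ ♖│1
  ─────────────────
  a b c d e f g h


d4, g8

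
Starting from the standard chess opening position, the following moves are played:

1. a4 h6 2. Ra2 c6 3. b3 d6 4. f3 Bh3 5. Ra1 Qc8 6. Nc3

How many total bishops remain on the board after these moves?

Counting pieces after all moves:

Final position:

  a b c d e f g h
  ─────────────────
8│♜ ♞ ♛ · ♚ ♝ ♞ ♜│8
7│♟ ♟ · · ♟ ♟ ♟ ·│7
6│· · ♟ ♟ · · · ♟│6
5│· · · · · · · ·│5
4│♙ · · · · · · ·│4
3│· ♙ ♘ · · ♙ · ♝│3
2│· · ♙ ♙ ♙ · ♙ ♙│2
1│♖ · ♗ ♕ ♔ ♗ ♘ ♖│1
  ─────────────────
  a b c d e f g h


4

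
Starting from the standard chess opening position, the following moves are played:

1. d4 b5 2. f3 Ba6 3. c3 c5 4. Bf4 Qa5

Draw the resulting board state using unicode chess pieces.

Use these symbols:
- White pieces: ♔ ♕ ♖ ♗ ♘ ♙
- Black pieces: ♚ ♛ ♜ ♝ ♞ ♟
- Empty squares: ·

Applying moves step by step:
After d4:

♜ ♞ ♝ ♛ ♚ ♝ ♞ ♜
♟ ♟ ♟ ♟ ♟ ♟ ♟ ♟
· · · · · · · ·
· · · · · · · ·
· · · ♙ · · · ·
· · · · · · · ·
♙ ♙ ♙ · ♙ ♙ ♙ ♙
♖ ♘ ♗ ♕ ♔ ♗ ♘ ♖


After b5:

♜ ♞ ♝ ♛ ♚ ♝ ♞ ♜
♟ · ♟ ♟ ♟ ♟ ♟ ♟
· · · · · · · ·
· ♟ · · · · · ·
· · · ♙ · · · ·
· · · · · · · ·
♙ ♙ ♙ · ♙ ♙ ♙ ♙
♖ ♘ ♗ ♕ ♔ ♗ ♘ ♖


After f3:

♜ ♞ ♝ ♛ ♚ ♝ ♞ ♜
♟ · ♟ ♟ ♟ ♟ ♟ ♟
· · · · · · · ·
· ♟ · · · · · ·
· · · ♙ · · · ·
· · · · · ♙ · ·
♙ ♙ ♙ · ♙ · ♙ ♙
♖ ♘ ♗ ♕ ♔ ♗ ♘ ♖


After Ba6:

♜ ♞ · ♛ ♚ ♝ ♞ ♜
♟ · ♟ ♟ ♟ ♟ ♟ ♟
♝ · · · · · · ·
· ♟ · · · · · ·
· · · ♙ · · · ·
· · · · · ♙ · ·
♙ ♙ ♙ · ♙ · ♙ ♙
♖ ♘ ♗ ♕ ♔ ♗ ♘ ♖


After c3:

♜ ♞ · ♛ ♚ ♝ ♞ ♜
♟ · ♟ ♟ ♟ ♟ ♟ ♟
♝ · · · · · · ·
· ♟ · · · · · ·
· · · ♙ · · · ·
· · ♙ · · ♙ · ·
♙ ♙ · · ♙ · ♙ ♙
♖ ♘ ♗ ♕ ♔ ♗ ♘ ♖


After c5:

♜ ♞ · ♛ ♚ ♝ ♞ ♜
♟ · · ♟ ♟ ♟ ♟ ♟
♝ · · · · · · ·
· ♟ ♟ · · · · ·
· · · ♙ · · · ·
· · ♙ · · ♙ · ·
♙ ♙ · · ♙ · ♙ ♙
♖ ♘ ♗ ♕ ♔ ♗ ♘ ♖


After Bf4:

♜ ♞ · ♛ ♚ ♝ ♞ ♜
♟ · · ♟ ♟ ♟ ♟ ♟
♝ · · · · · · ·
· ♟ ♟ · · · · ·
· · · ♙ · ♗ · ·
· · ♙ · · ♙ · ·
♙ ♙ · · ♙ · ♙ ♙
♖ ♘ · ♕ ♔ ♗ ♘ ♖


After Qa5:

♜ ♞ · · ♚ ♝ ♞ ♜
♟ · · ♟ ♟ ♟ ♟ ♟
♝ · · · · · · ·
♛ ♟ ♟ · · · · ·
· · · ♙ · ♗ · ·
· · ♙ · · ♙ · ·
♙ ♙ · · ♙ · ♙ ♙
♖ ♘ · ♕ ♔ ♗ ♘ ♖



  a b c d e f g h
  ─────────────────
8│♜ ♞ · · ♚ ♝ ♞ ♜│8
7│♟ · · ♟ ♟ ♟ ♟ ♟│7
6│♝ · · · · · · ·│6
5│♛ ♟ ♟ · · · · ·│5
4│· · · ♙ · ♗ · ·│4
3│· · ♙ · · ♙ · ·│3
2│♙ ♙ · · ♙ · ♙ ♙│2
1│♖ ♘ · ♕ ♔ ♗ ♘ ♖│1
  ─────────────────
  a b c d e f g h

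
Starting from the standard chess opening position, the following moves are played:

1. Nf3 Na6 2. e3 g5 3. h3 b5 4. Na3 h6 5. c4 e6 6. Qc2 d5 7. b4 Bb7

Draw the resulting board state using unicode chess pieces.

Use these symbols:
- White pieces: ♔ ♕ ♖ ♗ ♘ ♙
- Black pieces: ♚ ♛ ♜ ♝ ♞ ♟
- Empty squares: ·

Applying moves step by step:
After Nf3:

♜ ♞ ♝ ♛ ♚ ♝ ♞ ♜
♟ ♟ ♟ ♟ ♟ ♟ ♟ ♟
· · · · · · · ·
· · · · · · · ·
· · · · · · · ·
· · · · · ♘ · ·
♙ ♙ ♙ ♙ ♙ ♙ ♙ ♙
♖ ♘ ♗ ♕ ♔ ♗ · ♖


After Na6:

♜ · ♝ ♛ ♚ ♝ ♞ ♜
♟ ♟ ♟ ♟ ♟ ♟ ♟ ♟
♞ · · · · · · ·
· · · · · · · ·
· · · · · · · ·
· · · · · ♘ · ·
♙ ♙ ♙ ♙ ♙ ♙ ♙ ♙
♖ ♘ ♗ ♕ ♔ ♗ · ♖


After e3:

♜ · ♝ ♛ ♚ ♝ ♞ ♜
♟ ♟ ♟ ♟ ♟ ♟ ♟ ♟
♞ · · · · · · ·
· · · · · · · ·
· · · · · · · ·
· · · · ♙ ♘ · ·
♙ ♙ ♙ ♙ · ♙ ♙ ♙
♖ ♘ ♗ ♕ ♔ ♗ · ♖


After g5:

♜ · ♝ ♛ ♚ ♝ ♞ ♜
♟ ♟ ♟ ♟ ♟ ♟ · ♟
♞ · · · · · · ·
· · · · · · ♟ ·
· · · · · · · ·
· · · · ♙ ♘ · ·
♙ ♙ ♙ ♙ · ♙ ♙ ♙
♖ ♘ ♗ ♕ ♔ ♗ · ♖


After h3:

♜ · ♝ ♛ ♚ ♝ ♞ ♜
♟ ♟ ♟ ♟ ♟ ♟ · ♟
♞ · · · · · · ·
· · · · · · ♟ ·
· · · · · · · ·
· · · · ♙ ♘ · ♙
♙ ♙ ♙ ♙ · ♙ ♙ ·
♖ ♘ ♗ ♕ ♔ ♗ · ♖


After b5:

♜ · ♝ ♛ ♚ ♝ ♞ ♜
♟ · ♟ ♟ ♟ ♟ · ♟
♞ · · · · · · ·
· ♟ · · · · ♟ ·
· · · · · · · ·
· · · · ♙ ♘ · ♙
♙ ♙ ♙ ♙ · ♙ ♙ ·
♖ ♘ ♗ ♕ ♔ ♗ · ♖


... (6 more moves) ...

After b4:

♜ · ♝ ♛ ♚ ♝ ♞ ♜
♟ · ♟ · · ♟ · ·
♞ · · · ♟ · · ♟
· ♟ · ♟ · · ♟ ·
· ♙ ♙ · · · · ·
♘ · · · ♙ ♘ · ♙
♙ · ♕ ♙ · ♙ ♙ ·
♖ · ♗ · ♔ ♗ · ♖


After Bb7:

♜ · · ♛ ♚ ♝ ♞ ♜
♟ ♝ ♟ · · ♟ · ·
♞ · · · ♟ · · ♟
· ♟ · ♟ · · ♟ ·
· ♙ ♙ · · · · ·
♘ · · · ♙ ♘ · ♙
♙ · ♕ ♙ · ♙ ♙ ·
♖ · ♗ · ♔ ♗ · ♖



  a b c d e f g h
  ─────────────────
8│♜ · · ♛ ♚ ♝ ♞ ♜│8
7│♟ ♝ ♟ · · ♟ · ·│7
6│♞ · · · ♟ · · ♟│6
5│· ♟ · ♟ · · ♟ ·│5
4│· ♙ ♙ · · · · ·│4
3│♘ · · · ♙ ♘ · ♙│3
2│♙ · ♕ ♙ · ♙ ♙ ·│2
1│♖ · ♗ · ♔ ♗ · ♖│1
  ─────────────────
  a b c d e f g h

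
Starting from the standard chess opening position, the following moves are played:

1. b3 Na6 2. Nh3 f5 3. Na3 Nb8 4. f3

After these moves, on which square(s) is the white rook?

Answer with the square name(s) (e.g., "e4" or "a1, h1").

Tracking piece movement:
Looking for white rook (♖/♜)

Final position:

  a b c d e f g h
  ─────────────────
8│♜ ♞ ♝ ♛ ♚ ♝ ♞ ♜│8
7│♟ ♟ ♟ ♟ ♟ · ♟ ♟│7
6│· · · · · · · ·│6
5│· · · · · ♟ · ·│5
4│· · · · · · · ·│4
3│♘ ♙ · · · ♙ · ♘│3
2│♙ · ♙ ♙ ♙ · ♙ ♙│2
1│♖ · ♗ ♕ ♔ ♗ · ♖│1
  ─────────────────
  a b c d e f g h


a1, h1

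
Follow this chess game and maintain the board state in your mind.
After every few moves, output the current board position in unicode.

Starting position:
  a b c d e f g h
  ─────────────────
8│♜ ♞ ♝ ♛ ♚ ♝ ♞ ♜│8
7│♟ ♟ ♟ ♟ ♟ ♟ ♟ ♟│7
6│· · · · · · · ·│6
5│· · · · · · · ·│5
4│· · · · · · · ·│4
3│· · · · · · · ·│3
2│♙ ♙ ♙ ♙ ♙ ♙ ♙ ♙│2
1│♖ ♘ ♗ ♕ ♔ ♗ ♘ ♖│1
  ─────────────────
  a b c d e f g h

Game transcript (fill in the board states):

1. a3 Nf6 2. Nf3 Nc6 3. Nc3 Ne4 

  a b c d e f g h
  ─────────────────
8│♜ · ♝ ♛ ♚ ♝ · ♜│8
7│♟ ♟ ♟ ♟ ♟ ♟ ♟ ♟│7
6│· · ♞ · · · · ·│6
5│· · · · · · · ·│5
4│· · · · ♞ · · ·│4
3│♙ · ♘ · · ♘ · ·│3
2│· ♙ ♙ ♙ ♙ ♙ ♙ ♙│2
1│♖ · ♗ ♕ ♔ ♗ · ♖│1
  ─────────────────
  a b c d e f g h

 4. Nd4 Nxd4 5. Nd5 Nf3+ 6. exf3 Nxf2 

  a b c d e f g h
  ─────────────────
8│♜ · ♝ ♛ ♚ ♝ · ♜│8
7│♟ ♟ ♟ ♟ ♟ ♟ ♟ ♟│7
6│· · · · · · · ·│6
5│· · · ♘ · · · ·│5
4│· · · · · · · ·│4
3│♙ · · · · ♙ · ·│3
2│· ♙ ♙ ♙ · ♞ ♙ ♙│2
1│♖ · ♗ ♕ ♔ ♗ · ♖│1
  ─────────────────
  a b c d e f g h

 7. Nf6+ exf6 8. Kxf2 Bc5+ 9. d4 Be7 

  a b c d e f g h
  ─────────────────
8│♜ · ♝ ♛ ♚ · · ♜│8
7│♟ ♟ ♟ ♟ ♝ ♟ ♟ ♟│7
6│· · · · · ♟ · ·│6
5│· · · · · · · ·│5
4│· · · ♙ · · · ·│4
3│♙ · · · · ♙ · ·│3
2│· ♙ ♙ · · ♔ ♙ ♙│2
1│♖ · ♗ ♕ · ♗ · ♖│1
  ─────────────────
  a b c d e f g h

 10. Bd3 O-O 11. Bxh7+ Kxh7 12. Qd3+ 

  a b c d e f g h
  ─────────────────
8│♜ · ♝ ♛ · ♜ · ·│8
7│♟ ♟ ♟ ♟ ♝ ♟ ♟ ♚│7
6│· · · · · ♟ · ·│6
5│· · · · · · · ·│5
4│· · · ♙ · · · ·│4
3│♙ · · ♕ · ♙ · ·│3
2│· ♙ ♙ · · ♔ ♙ ♙│2
1│♖ · ♗ · · · · ♖│1
  ─────────────────
  a b c d e f g h


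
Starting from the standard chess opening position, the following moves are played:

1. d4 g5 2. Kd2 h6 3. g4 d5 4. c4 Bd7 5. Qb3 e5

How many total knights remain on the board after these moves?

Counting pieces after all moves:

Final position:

  a b c d e f g h
  ─────────────────
8│♜ ♞ · ♛ ♚ ♝ ♞ ♜│8
7│♟ ♟ ♟ ♝ · ♟ · ·│7
6│· · · · · · · ♟│6
5│· · · ♟ ♟ · ♟ ·│5
4│· · ♙ ♙ · · ♙ ·│4
3│· ♕ · · · · · ·│3
2│♙ ♙ · ♔ ♙ ♙ · ♙│2
1│♖ ♘ ♗ · · ♗ ♘ ♖│1
  ─────────────────
  a b c d e f g h


4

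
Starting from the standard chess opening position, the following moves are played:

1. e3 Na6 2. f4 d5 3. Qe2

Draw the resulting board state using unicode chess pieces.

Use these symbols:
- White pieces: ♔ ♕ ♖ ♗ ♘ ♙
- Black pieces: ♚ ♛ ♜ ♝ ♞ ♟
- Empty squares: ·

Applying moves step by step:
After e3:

♜ ♞ ♝ ♛ ♚ ♝ ♞ ♜
♟ ♟ ♟ ♟ ♟ ♟ ♟ ♟
· · · · · · · ·
· · · · · · · ·
· · · · · · · ·
· · · · ♙ · · ·
♙ ♙ ♙ ♙ · ♙ ♙ ♙
♖ ♘ ♗ ♕ ♔ ♗ ♘ ♖


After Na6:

♜ · ♝ ♛ ♚ ♝ ♞ ♜
♟ ♟ ♟ ♟ ♟ ♟ ♟ ♟
♞ · · · · · · ·
· · · · · · · ·
· · · · · · · ·
· · · · ♙ · · ·
♙ ♙ ♙ ♙ · ♙ ♙ ♙
♖ ♘ ♗ ♕ ♔ ♗ ♘ ♖


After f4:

♜ · ♝ ♛ ♚ ♝ ♞ ♜
♟ ♟ ♟ ♟ ♟ ♟ ♟ ♟
♞ · · · · · · ·
· · · · · · · ·
· · · · · ♙ · ·
· · · · ♙ · · ·
♙ ♙ ♙ ♙ · · ♙ ♙
♖ ♘ ♗ ♕ ♔ ♗ ♘ ♖


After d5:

♜ · ♝ ♛ ♚ ♝ ♞ ♜
♟ ♟ ♟ · ♟ ♟ ♟ ♟
♞ · · · · · · ·
· · · ♟ · · · ·
· · · · · ♙ · ·
· · · · ♙ · · ·
♙ ♙ ♙ ♙ · · ♙ ♙
♖ ♘ ♗ ♕ ♔ ♗ ♘ ♖


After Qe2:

♜ · ♝ ♛ ♚ ♝ ♞ ♜
♟ ♟ ♟ · ♟ ♟ ♟ ♟
♞ · · · · · · ·
· · · ♟ · · · ·
· · · · · ♙ · ·
· · · · ♙ · · ·
♙ ♙ ♙ ♙ ♕ · ♙ ♙
♖ ♘ ♗ · ♔ ♗ ♘ ♖



  a b c d e f g h
  ─────────────────
8│♜ · ♝ ♛ ♚ ♝ ♞ ♜│8
7│♟ ♟ ♟ · ♟ ♟ ♟ ♟│7
6│♞ · · · · · · ·│6
5│· · · ♟ · · · ·│5
4│· · · · · ♙ · ·│4
3│· · · · ♙ · · ·│3
2│♙ ♙ ♙ ♙ ♕ · ♙ ♙│2
1│♖ ♘ ♗ · ♔ ♗ ♘ ♖│1
  ─────────────────
  a b c d e f g h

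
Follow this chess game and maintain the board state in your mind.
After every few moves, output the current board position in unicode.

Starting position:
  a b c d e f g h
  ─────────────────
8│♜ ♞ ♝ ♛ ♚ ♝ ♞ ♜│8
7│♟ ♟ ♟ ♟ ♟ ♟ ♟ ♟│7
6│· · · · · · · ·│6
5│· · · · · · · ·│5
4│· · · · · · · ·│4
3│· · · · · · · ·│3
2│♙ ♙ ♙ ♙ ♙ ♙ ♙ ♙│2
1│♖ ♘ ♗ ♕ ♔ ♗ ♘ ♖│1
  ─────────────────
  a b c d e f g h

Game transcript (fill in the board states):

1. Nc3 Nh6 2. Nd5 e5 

  a b c d e f g h
  ─────────────────
8│♜ ♞ ♝ ♛ ♚ ♝ · ♜│8
7│♟ ♟ ♟ ♟ · ♟ ♟ ♟│7
6│· · · · · · · ♞│6
5│· · · ♘ ♟ · · ·│5
4│· · · · · · · ·│4
3│· · · · · · · ·│3
2│♙ ♙ ♙ ♙ ♙ ♙ ♙ ♙│2
1│♖ · ♗ ♕ ♔ ♗ ♘ ♖│1
  ─────────────────
  a b c d e f g h

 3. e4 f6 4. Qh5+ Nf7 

  a b c d e f g h
  ─────────────────
8│♜ ♞ ♝ ♛ ♚ ♝ · ♜│8
7│♟ ♟ ♟ ♟ · ♞ ♟ ♟│7
6│· · · · · ♟ · ·│6
5│· · · ♘ ♟ · · ♕│5
4│· · · · ♙ · · ·│4
3│· · · · · · · ·│3
2│♙ ♙ ♙ ♙ · ♙ ♙ ♙│2
1│♖ · ♗ · ♔ ♗ ♘ ♖│1
  ─────────────────
  a b c d e f g h

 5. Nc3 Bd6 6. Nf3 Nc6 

  a b c d e f g h
  ─────────────────
8│♜ · ♝ ♛ ♚ · · ♜│8
7│♟ ♟ ♟ ♟ · ♞ ♟ ♟│7
6│· · ♞ ♝ · ♟ · ·│6
5│· · · · ♟ · · ♕│5
4│· · · · ♙ · · ·│4
3│· · ♘ · · ♘ · ·│3
2│♙ ♙ ♙ ♙ · ♙ ♙ ♙│2
1│♖ · ♗ · ♔ ♗ · ♖│1
  ─────────────────
  a b c d e f g h

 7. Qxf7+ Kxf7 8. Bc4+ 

  a b c d e f g h
  ─────────────────
8│♜ · ♝ ♛ · · · ♜│8
7│♟ ♟ ♟ ♟ · ♚ ♟ ♟│7
6│· · ♞ ♝ · ♟ · ·│6
5│· · · · ♟ · · ·│5
4│· · ♗ · ♙ · · ·│4
3│· · ♘ · · ♘ · ·│3
2│♙ ♙ ♙ ♙ · ♙ ♙ ♙│2
1│♖ · ♗ · ♔ · · ♖│1
  ─────────────────
  a b c d e f g h


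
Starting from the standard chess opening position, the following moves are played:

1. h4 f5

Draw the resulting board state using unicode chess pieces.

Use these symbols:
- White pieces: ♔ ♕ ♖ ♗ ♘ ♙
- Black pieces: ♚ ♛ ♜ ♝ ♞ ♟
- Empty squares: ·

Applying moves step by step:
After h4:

♜ ♞ ♝ ♛ ♚ ♝ ♞ ♜
♟ ♟ ♟ ♟ ♟ ♟ ♟ ♟
· · · · · · · ·
· · · · · · · ·
· · · · · · · ♙
· · · · · · · ·
♙ ♙ ♙ ♙ ♙ ♙ ♙ ·
♖ ♘ ♗ ♕ ♔ ♗ ♘ ♖


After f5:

♜ ♞ ♝ ♛ ♚ ♝ ♞ ♜
♟ ♟ ♟ ♟ ♟ · ♟ ♟
· · · · · · · ·
· · · · · ♟ · ·
· · · · · · · ♙
· · · · · · · ·
♙ ♙ ♙ ♙ ♙ ♙ ♙ ·
♖ ♘ ♗ ♕ ♔ ♗ ♘ ♖



  a b c d e f g h
  ─────────────────
8│♜ ♞ ♝ ♛ ♚ ♝ ♞ ♜│8
7│♟ ♟ ♟ ♟ ♟ · ♟ ♟│7
6│· · · · · · · ·│6
5│· · · · · ♟ · ·│5
4│· · · · · · · ♙│4
3│· · · · · · · ·│3
2│♙ ♙ ♙ ♙ ♙ ♙ ♙ ·│2
1│♖ ♘ ♗ ♕ ♔ ♗ ♘ ♖│1
  ─────────────────
  a b c d e f g h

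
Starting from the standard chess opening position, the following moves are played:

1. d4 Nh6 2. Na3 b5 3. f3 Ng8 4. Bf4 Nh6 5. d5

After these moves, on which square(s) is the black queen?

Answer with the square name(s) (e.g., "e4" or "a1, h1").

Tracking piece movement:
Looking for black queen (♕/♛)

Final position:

  a b c d e f g h
  ─────────────────
8│♜ ♞ ♝ ♛ ♚ ♝ · ♜│8
7│♟ · ♟ ♟ ♟ ♟ ♟ ♟│7
6│· · · · · · · ♞│6
5│· ♟ · ♙ · · · ·│5
4│· · · · · ♗ · ·│4
3│♘ · · · · ♙ · ·│3
2│♙ ♙ ♙ · ♙ · ♙ ♙│2
1│♖ · · ♕ ♔ ♗ ♘ ♖│1
  ─────────────────
  a b c d e f g h


d8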